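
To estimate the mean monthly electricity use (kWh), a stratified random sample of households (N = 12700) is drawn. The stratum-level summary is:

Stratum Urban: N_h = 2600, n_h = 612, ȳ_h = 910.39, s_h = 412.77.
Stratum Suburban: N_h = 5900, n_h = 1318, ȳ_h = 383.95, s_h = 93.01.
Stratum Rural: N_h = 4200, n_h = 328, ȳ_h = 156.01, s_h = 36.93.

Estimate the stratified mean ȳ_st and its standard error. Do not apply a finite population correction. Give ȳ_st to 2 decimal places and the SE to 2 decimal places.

ȳ_st ≈ 416.34, SE ≈ 3.68

ȳ_st = Σ W_h ȳ_h = (2600·910.39 + 5900·383.95 + 4200·156.01)/12700 = 416.34339
V̂(ȳ_st) = Σ W_h² s_h²/n_h, with W_h = N_h/N and N = 12700:
  stratum Urban: (2600/12700)²·412.77²/612 = 11.6682
  stratum Suburban: (5900/12700)²·93.01²/1318 = 1.41658
  stratum Rural: (4200/12700)²·36.93²/328 = 0.454753
V̂(ȳ_st) = 13.5395
SE(ȳ_st) = √13.5395 = 3.67961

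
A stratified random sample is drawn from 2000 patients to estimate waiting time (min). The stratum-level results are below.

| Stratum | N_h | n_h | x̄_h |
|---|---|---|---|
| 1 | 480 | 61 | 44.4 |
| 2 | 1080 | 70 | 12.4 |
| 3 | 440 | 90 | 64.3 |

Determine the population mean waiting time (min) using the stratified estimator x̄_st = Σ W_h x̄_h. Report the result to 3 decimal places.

N = Σ N_h = 2000. Stratum weights W_h = N_h/N.
x̄_st = (480·44.4 + 1080·12.4 + 440·64.3) / 2000 = 31.49800

x̄_st ≈ 31.498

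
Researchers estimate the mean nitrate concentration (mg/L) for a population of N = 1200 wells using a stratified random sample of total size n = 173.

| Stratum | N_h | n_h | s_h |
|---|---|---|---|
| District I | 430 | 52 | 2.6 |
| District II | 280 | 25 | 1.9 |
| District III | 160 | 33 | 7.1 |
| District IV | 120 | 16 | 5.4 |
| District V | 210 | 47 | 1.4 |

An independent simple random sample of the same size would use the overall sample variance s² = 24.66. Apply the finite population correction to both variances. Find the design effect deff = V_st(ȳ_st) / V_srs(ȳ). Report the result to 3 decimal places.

V̂(ȳ_st) = Σ W_h² (1 − n_h/N_h) s_h²/n_h, with W_h = N_h/N and N = 1200:
  stratum District I: (430/1200)²·(1 − 52/430)·2.6²/52 = 0.0146738
  stratum District II: (280/1200)²·(1 − 25/280)·1.9²/25 = 0.00715983
  stratum District III: (160/1200)²·(1 − 33/160)·7.1²/33 = 0.0215558
  stratum District IV: (120/1200)²·(1 − 16/120)·5.4²/16 = 0.015795
  stratum District V: (210/1200)²·(1 − 47/210)·1.4²/47 = 0.000991294
V_st = 0.0601757
V_srs = (1 − 173/1200)·24.66/173 = 0.121993
deff = V_st / V_srs = 0.0601757/0.121993 = 0.4933

deff ≈ 0.493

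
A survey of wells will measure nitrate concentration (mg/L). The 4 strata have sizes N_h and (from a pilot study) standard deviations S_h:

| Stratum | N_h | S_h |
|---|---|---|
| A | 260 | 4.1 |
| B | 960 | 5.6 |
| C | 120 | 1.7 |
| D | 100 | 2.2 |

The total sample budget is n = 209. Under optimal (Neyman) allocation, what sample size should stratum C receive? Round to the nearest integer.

Neyman allocation: n_h = n · N_h S_h / Σ N_i S_i, with n = 209.
  stratum A: N_h·S_h = 260·4.1 = 1066.00
  stratum B: N_h·S_h = 960·5.6 = 5376.00
  stratum C: N_h·S_h = 120·1.7 = 204.00
  stratum D: N_h·S_h = 100·2.2 = 220.00
Σ N_h S_h = 6866.00
n for stratum C = 209·204.00/6866.00 = 6.210 → 6

6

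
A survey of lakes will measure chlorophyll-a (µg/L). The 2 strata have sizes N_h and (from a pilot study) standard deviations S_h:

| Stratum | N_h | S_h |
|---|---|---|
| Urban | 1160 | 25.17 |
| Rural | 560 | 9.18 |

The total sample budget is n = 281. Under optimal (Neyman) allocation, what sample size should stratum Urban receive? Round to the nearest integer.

Neyman allocation: n_h = n · N_h S_h / Σ N_i S_i, with n = 281.
  stratum Urban: N_h·S_h = 1160·25.17 = 29197.20
  stratum Rural: N_h·S_h = 560·9.18 = 5140.80
Σ N_h S_h = 34338.00
n for stratum Urban = 281·29197.20/34338.00 = 238.931 → 239

239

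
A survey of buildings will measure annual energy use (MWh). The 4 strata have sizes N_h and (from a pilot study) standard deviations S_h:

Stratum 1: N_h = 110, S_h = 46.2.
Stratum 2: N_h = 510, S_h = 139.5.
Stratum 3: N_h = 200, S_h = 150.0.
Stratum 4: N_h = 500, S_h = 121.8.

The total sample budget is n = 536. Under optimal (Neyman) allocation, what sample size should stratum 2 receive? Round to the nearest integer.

228

Neyman allocation: n_h = n · N_h S_h / Σ N_i S_i, with n = 536.
  stratum 1: N_h·S_h = 110·46.2 = 5082.00
  stratum 2: N_h·S_h = 510·139.5 = 71145.00
  stratum 3: N_h·S_h = 200·150.0 = 30000.00
  stratum 4: N_h·S_h = 500·121.8 = 60900.00
Σ N_h S_h = 167127.00
n for stratum 2 = 536·71145.00/167127.00 = 228.172 → 228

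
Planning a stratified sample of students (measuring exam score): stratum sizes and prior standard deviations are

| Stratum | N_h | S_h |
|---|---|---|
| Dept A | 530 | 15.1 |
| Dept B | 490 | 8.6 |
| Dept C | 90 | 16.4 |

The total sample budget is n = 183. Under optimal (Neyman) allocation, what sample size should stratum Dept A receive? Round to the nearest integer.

107

Neyman allocation: n_h = n · N_h S_h / Σ N_i S_i, with n = 183.
  stratum Dept A: N_h·S_h = 530·15.1 = 8003.00
  stratum Dept B: N_h·S_h = 490·8.6 = 4214.00
  stratum Dept C: N_h·S_h = 90·16.4 = 1476.00
Σ N_h S_h = 13693.00
n for stratum Dept A = 183·8003.00/13693.00 = 106.956 → 107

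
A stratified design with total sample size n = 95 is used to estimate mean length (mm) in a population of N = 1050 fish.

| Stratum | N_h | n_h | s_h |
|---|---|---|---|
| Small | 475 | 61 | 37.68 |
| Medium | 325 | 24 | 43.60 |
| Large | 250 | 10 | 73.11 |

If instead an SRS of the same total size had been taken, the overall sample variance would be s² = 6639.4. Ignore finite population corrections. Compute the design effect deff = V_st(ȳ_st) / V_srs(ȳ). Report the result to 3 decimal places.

deff ≈ 0.610

V̂(ȳ_st) = Σ W_h² s_h²/n_h, with W_h = N_h/N and N = 1050:
  stratum Small: (475/1050)²·37.68²/61 = 4.76322
  stratum Medium: (325/1050)²·43.60²/24 = 7.58839
  stratum Large: (250/1050)²·73.11²/10 = 30.3009
V_st = 42.6525
V_srs = s²/n = 6639.4/95 = 69.8884
deff = V_st / V_srs = 42.6525/69.8884 = 0.6103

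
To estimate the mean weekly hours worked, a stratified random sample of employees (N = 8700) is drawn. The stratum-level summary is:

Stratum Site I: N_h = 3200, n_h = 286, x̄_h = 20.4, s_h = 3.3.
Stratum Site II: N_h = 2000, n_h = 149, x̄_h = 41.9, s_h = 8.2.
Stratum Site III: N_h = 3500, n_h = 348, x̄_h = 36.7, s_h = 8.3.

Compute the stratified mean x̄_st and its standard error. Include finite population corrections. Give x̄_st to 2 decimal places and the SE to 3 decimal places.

x̄_st = Σ W_h x̄_h = (3200·20.4 + 2000·41.9 + 3500·36.7)/8700 = 31.90000
V̂(x̄_st) = Σ W_h² (1 − n_h/N_h) s_h²/n_h, with W_h = N_h/N and N = 8700:
  stratum Site I: (3200/8700)²·(1 − 286/3200)·3.3²/286 = 0.00469097
  stratum Site II: (2000/8700)²·(1 − 149/2000)·8.2²/149 = 0.0220719
  stratum Site III: (3500/8700)²·(1 − 348/3500)·8.3²/348 = 0.0288531
V̂(x̄_st) = 0.055616
SE(x̄_st) = √0.055616 = 0.23583

x̄_st ≈ 31.90, SE ≈ 0.236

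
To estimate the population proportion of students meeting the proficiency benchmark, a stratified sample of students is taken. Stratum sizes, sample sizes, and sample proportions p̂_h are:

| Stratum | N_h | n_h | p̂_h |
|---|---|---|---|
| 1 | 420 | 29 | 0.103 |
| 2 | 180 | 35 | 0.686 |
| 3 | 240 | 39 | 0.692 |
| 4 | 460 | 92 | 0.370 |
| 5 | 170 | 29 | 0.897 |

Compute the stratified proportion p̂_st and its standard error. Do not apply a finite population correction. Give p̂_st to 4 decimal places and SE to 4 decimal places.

N = 1470; stratum weights W_h = N_h/N.
p̂_st = Σ W_h p̂_h = (420·0.103 + 180·0.686 + 240·0.692 + 460·0.370 + 170·0.897)/1470 = 0.44593
V̂(p̂_st) = Σ W_h² p̂_h(1−p̂_h)/(n_h−1):
  stratum 1: (420/1470)²·0.103·0.897/28 = 0.000269362
  stratum 2: (180/1470)²·0.686·0.314/34 = 9.49916e-05
  stratum 3: (240/1470)²·0.692·0.308/38 = 0.000149507
  stratum 4: (460/1470)²·0.370·0.630/91 = 0.000250831
  stratum 5: (170/1470)²·0.897·0.103/28 = 4.41301e-05
V̂(p̂_st) = 0.000808821; SE = √V̂ = 0.0284398

p̂_st ≈ 0.4459, SE ≈ 0.0284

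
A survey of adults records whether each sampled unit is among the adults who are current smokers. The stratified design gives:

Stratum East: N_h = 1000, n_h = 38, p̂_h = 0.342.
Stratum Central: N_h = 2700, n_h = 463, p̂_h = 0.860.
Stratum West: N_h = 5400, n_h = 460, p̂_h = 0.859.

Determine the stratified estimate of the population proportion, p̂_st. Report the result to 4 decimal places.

p̂_st ≈ 0.8025

N = 9100; stratum weights W_h = N_h/N.
p̂_st = Σ W_h p̂_h = (1000·0.342 + 2700·0.860 + 5400·0.859)/9100 = 0.80248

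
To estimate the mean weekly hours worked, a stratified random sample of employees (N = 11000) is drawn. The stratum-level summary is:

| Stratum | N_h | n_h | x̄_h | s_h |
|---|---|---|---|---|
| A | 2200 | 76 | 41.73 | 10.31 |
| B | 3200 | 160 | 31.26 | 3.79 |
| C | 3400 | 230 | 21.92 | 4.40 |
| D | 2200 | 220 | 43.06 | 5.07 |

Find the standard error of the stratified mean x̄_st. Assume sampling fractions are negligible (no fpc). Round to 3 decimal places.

SE(x̄_st) ≈ 0.276

V̂(x̄_st) = Σ W_h² s_h²/n_h, with W_h = N_h/N and N = 11000:
  stratum A: (2200/11000)²·10.31²/76 = 0.0559453
  stratum B: (3200/11000)²·3.79²/160 = 0.00759754
  stratum C: (3400/11000)²·4.40²/230 = 0.00804174
  stratum D: (2200/11000)²·5.07²/220 = 0.00467362
V̂(x̄_st) = 0.0762582
SE(x̄_st) = √0.0762582 = 0.276149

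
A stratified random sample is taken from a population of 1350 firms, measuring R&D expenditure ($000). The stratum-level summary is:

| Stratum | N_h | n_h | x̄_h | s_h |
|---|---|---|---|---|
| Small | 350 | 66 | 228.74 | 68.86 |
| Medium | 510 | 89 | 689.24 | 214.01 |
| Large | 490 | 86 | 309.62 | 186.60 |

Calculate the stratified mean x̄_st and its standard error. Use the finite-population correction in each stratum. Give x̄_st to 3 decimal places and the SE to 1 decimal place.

x̄_st ≈ 432.063, SE ≈ 10.4

x̄_st = Σ W_h x̄_h = (350·228.74 + 510·689.24 + 490·309.62)/1350 = 432.06311
V̂(x̄_st) = Σ W_h² (1 − n_h/N_h) s_h²/n_h, with W_h = N_h/N and N = 1350:
  stratum Small: (350/1350)²·(1 − 66/350)·68.86²/66 = 3.9184
  stratum Medium: (510/1350)²·(1 − 89/510)·214.01²/89 = 60.6266
  stratum Large: (490/1350)²·(1 − 86/490)·186.60²/86 = 43.9779
V̂(x̄_st) = 108.523
SE(x̄_st) = √108.523 = 10.4174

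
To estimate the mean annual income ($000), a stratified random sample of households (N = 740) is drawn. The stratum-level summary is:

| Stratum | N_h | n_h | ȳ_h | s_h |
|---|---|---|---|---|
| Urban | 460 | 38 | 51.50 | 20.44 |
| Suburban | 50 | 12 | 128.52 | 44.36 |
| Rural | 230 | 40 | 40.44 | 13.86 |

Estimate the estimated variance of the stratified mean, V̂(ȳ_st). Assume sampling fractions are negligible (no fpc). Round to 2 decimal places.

V̂(ȳ_st) ≈ 5.46

V̂(ȳ_st) = Σ W_h² s_h²/n_h, with W_h = N_h/N and N = 740:
  stratum Urban: (460/740)²·20.44²/38 = 4.24845
  stratum Suburban: (50/740)²·44.36²/12 = 0.748649
  stratum Rural: (230/740)²·13.86²/40 = 0.463937
V̂(ȳ_st) = 5.46103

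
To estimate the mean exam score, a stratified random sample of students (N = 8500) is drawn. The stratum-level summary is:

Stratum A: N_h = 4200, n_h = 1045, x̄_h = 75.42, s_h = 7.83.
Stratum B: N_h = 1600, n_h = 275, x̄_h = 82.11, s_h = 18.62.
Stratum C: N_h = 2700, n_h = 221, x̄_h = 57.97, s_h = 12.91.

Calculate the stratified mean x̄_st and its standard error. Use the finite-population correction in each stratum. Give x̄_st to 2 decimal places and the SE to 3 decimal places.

x̄_st ≈ 71.14, SE ≈ 0.343

x̄_st = Σ W_h x̄_h = (4200·75.42 + 1600·82.11 + 2700·57.97)/8500 = 71.13635
V̂(x̄_st) = Σ W_h² (1 − n_h/N_h) s_h²/n_h, with W_h = N_h/N and N = 8500:
  stratum A: (4200/8500)²·(1 − 1045/4200)·7.83²/1045 = 0.0107601
  stratum B: (1600/8500)²·(1 − 275/1600)·18.62²/275 = 0.0369934
  stratum C: (2700/8500)²·(1 − 221/2700)·12.91²/221 = 0.0698655
V̂(x̄_st) = 0.117619
SE(x̄_st) = √0.117619 = 0.342956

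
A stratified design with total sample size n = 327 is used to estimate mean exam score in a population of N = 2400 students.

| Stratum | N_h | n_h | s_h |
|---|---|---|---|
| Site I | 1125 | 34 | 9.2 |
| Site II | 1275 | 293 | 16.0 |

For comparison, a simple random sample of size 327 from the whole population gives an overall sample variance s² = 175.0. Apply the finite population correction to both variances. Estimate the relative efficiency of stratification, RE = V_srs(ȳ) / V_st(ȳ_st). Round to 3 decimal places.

V̂(ȳ_st) = Σ W_h² (1 − n_h/N_h) s_h²/n_h, with W_h = N_h/N and N = 2400:
  stratum Site I: (1125/2400)²·(1 − 34/1125)·9.2²/34 = 0.530459
  stratum Site II: (1275/2400)²·(1 − 293/1275)·16.0²/293 = 0.18992
V_st = 0.720379
V_srs = (1 − 327/2400)·175.0/327 = 0.462252
Relative efficiency = V_srs / V_st = 0.462252/0.720379 = 0.6417

RE ≈ 0.642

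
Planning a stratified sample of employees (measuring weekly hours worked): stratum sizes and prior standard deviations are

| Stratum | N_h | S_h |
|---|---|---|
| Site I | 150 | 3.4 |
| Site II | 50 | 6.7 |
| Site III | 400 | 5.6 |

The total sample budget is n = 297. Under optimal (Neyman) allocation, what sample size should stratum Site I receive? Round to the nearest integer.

Neyman allocation: n_h = n · N_h S_h / Σ N_i S_i, with n = 297.
  stratum Site I: N_h·S_h = 150·3.4 = 510.00
  stratum Site II: N_h·S_h = 50·6.7 = 335.00
  stratum Site III: N_h·S_h = 400·5.6 = 2240.00
Σ N_h S_h = 3085.00
n for stratum Site I = 297·510.00/3085.00 = 49.099 → 49

49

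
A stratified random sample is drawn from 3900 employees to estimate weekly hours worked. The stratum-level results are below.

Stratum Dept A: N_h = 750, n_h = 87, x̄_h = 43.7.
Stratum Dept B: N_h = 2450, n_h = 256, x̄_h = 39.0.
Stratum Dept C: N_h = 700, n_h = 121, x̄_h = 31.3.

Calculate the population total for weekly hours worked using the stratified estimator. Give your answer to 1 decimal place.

τ̂_st = Σ N_h x̄_h = 750·43.7 + 2450·39.0 + 700·31.3 = 150235.0

τ̂_st ≈ 150235.0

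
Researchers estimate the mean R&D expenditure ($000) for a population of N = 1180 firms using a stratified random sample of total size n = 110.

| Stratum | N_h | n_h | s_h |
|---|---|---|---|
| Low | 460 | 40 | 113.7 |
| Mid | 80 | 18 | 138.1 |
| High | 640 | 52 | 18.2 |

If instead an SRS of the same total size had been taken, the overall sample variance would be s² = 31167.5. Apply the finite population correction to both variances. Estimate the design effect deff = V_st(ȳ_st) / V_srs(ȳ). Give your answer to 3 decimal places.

V̂(ȳ_st) = Σ W_h² (1 − n_h/N_h) s_h²/n_h, with W_h = N_h/N and N = 1180:
  stratum Low: (460/1180)²·(1 − 40/460)·113.7²/40 = 44.844
  stratum Mid: (80/1180)²·(1 − 18/80)·138.1²/18 = 3.77427
  stratum High: (640/1180)²·(1 − 52/640)·18.2²/52 = 1.7216
V_st = 50.3398
V_srs = (1 − 110/1180)·31167.5/110 = 256.928
deff = V_st / V_srs = 50.3398/256.928 = 0.1959

deff ≈ 0.196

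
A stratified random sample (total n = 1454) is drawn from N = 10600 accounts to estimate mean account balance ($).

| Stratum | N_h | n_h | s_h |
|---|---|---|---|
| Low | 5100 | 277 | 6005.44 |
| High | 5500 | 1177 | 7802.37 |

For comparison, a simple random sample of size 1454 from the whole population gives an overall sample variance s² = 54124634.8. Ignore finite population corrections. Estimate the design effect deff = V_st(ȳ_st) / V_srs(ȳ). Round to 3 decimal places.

deff ≈ 1.184

V̂(ȳ_st) = Σ W_h² s_h²/n_h, with W_h = N_h/N and N = 10600:
  stratum Low: (5100/10600)²·6005.44²/277 = 30139.7
  stratum High: (5500/10600)²·7802.37²/1177 = 13924.8
V_st = 44064.5
V_srs = s²/n = 54124634.8/1454 = 37224.6
deff = V_st / V_srs = 44064.5/37224.6 = 1.1837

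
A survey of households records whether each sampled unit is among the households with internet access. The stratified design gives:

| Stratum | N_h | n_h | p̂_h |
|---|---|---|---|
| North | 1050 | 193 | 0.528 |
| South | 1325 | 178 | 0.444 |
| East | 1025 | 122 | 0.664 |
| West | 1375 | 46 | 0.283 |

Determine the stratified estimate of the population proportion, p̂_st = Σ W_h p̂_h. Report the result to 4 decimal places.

p̂_st ≈ 0.4633

N = 4775; stratum weights W_h = N_h/N.
p̂_st = Σ W_h p̂_h = (1050·0.528 + 1325·0.444 + 1025·0.664 + 1375·0.283)/4775 = 0.46334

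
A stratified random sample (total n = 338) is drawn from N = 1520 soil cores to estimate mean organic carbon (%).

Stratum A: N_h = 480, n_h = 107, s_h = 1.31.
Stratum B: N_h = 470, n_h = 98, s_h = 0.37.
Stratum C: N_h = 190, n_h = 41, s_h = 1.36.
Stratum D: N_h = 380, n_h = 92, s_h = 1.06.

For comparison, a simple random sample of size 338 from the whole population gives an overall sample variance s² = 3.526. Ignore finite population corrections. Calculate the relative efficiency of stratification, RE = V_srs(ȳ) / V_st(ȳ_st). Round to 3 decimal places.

V̂(ȳ_st) = Σ W_h² s_h²/n_h, with W_h = N_h/N and N = 1520:
  stratum A: (480/1520)²·1.31²/107 = 0.00159939
  stratum B: (470/1520)²·0.37²/98 = 0.000133563
  stratum C: (190/1520)²·1.36²/41 = 0.000704878
  stratum D: (380/1520)²·1.06²/92 = 0.000763315
V_st = 0.00320115
V_srs = s²/n = 3.526/338 = 0.010432
Relative efficiency = V_srs / V_st = 0.010432/0.00320115 = 3.2588

RE ≈ 3.259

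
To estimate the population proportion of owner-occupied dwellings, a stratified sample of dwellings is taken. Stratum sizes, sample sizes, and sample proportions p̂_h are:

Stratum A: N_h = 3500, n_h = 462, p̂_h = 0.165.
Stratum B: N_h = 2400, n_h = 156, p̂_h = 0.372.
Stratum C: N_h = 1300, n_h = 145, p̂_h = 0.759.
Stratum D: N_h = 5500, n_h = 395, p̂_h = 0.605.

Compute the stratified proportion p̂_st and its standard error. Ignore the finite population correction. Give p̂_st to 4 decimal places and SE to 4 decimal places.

N = 12700; stratum weights W_h = N_h/N.
p̂_st = Σ W_h p̂_h = (3500·0.165 + 2400·0.372 + 1300·0.759 + 5500·0.605)/12700 = 0.45547
V̂(p̂_st) = Σ W_h² p̂_h(1−p̂_h)/(n_h−1):
  stratum A: (3500/12700)²·0.165·0.835/461 = 2.26986e-05
  stratum B: (2400/12700)²·0.372·0.628/155 = 5.38252e-05
  stratum C: (1300/12700)²·0.759·0.241/144 = 1.33099e-05
  stratum D: (5500/12700)²·0.605·0.395/394 = 0.000113756
V̂(p̂_st) = 0.00020359; SE = √V̂ = 0.0142685

p̂_st ≈ 0.4555, SE ≈ 0.0143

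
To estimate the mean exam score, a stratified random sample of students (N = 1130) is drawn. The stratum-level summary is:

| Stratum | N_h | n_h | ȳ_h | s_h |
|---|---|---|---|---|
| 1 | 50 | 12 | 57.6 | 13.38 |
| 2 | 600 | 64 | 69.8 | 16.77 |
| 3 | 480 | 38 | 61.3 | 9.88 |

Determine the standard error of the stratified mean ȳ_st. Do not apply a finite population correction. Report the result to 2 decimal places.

SE(ȳ_st) ≈ 1.32

V̂(ȳ_st) = Σ W_h² s_h²/n_h, with W_h = N_h/N and N = 1130:
  stratum 1: (50/1130)²·13.38²/12 = 0.0292088
  stratum 2: (600/1130)²·16.77²/64 = 1.23889
  stratum 3: (480/1130)²·9.88²/38 = 0.463507
V̂(ȳ_st) = 1.7316
SE(ȳ_st) = √1.7316 = 1.3159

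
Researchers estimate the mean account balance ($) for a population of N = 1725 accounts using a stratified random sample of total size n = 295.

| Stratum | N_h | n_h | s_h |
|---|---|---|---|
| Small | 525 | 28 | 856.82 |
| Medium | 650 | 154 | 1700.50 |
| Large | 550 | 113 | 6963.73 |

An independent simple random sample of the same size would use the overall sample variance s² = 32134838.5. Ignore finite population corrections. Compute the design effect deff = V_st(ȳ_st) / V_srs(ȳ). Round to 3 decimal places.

deff ≈ 0.447

V̂(ȳ_st) = Σ W_h² s_h²/n_h, with W_h = N_h/N and N = 1725:
  stratum Small: (525/1725)²·856.82²/28 = 2428.63
  stratum Medium: (650/1725)²·1700.50²/154 = 2666.13
  stratum Large: (550/1725)²·6963.73²/113 = 43626.7
V_st = 48721.5
V_srs = s²/n = 32134838.5/295 = 108932
deff = V_st / V_srs = 48721.5/108932 = 0.4473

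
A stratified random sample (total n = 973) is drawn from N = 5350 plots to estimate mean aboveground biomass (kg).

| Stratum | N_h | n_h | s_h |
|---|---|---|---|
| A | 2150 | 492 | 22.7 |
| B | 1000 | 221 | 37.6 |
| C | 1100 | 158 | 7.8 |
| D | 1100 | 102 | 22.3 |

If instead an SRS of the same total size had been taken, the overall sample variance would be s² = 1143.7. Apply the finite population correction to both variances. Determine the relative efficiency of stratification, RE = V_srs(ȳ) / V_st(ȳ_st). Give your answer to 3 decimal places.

RE ≈ 1.902

V̂(ȳ_st) = Σ W_h² (1 − n_h/N_h) s_h²/n_h, with W_h = N_h/N and N = 5350:
  stratum A: (2150/5350)²·(1 − 492/2150)·22.7²/492 = 0.130437
  stratum B: (1000/5350)²·(1 − 221/1000)·37.6²/221 = 0.174106
  stratum C: (1100/5350)²·(1 − 158/1100)·7.8²/158 = 0.0139402
  stratum D: (1100/5350)²·(1 − 102/1100)·22.3²/102 = 0.186993
V_st = 0.505476
V_srs = (1 − 973/5350)·1143.7/973 = 0.961661
Relative efficiency = V_srs / V_st = 0.961661/0.505476 = 1.9025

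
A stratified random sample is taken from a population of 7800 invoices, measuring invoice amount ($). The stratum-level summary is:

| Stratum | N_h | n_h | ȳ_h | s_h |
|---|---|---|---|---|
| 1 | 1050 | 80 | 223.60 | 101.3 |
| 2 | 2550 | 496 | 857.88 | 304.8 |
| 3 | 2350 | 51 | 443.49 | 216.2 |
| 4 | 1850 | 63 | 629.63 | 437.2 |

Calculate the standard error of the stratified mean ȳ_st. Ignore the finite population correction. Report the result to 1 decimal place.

SE(ȳ_st) ≈ 16.6

V̂(ȳ_st) = Σ W_h² s_h²/n_h, with W_h = N_h/N and N = 7800:
  stratum 1: (1050/7800)²·101.3²/80 = 2.32444
  stratum 2: (2550/7800)²·304.8²/496 = 20.0189
  stratum 3: (2350/7800)²·216.2²/51 = 83.1932
  stratum 4: (1850/7800)²·437.2²/63 = 170.677
V̂(ȳ_st) = 276.213
SE(ȳ_st) = √276.213 = 16.6197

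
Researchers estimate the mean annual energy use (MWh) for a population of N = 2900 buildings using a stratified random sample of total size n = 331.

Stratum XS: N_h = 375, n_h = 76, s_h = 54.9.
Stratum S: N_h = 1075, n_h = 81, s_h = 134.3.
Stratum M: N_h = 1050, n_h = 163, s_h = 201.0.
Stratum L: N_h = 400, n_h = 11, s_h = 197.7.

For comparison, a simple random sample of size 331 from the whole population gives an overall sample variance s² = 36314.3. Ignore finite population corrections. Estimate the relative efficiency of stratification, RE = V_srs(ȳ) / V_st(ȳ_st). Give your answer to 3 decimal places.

RE ≈ 0.835

V̂(ȳ_st) = Σ W_h² s_h²/n_h, with W_h = N_h/N and N = 2900:
  stratum XS: (375/2900)²·54.9²/76 = 0.663128
  stratum S: (1075/2900)²·134.3²/81 = 30.5976
  stratum M: (1050/2900)²·201.0²/163 = 32.4928
  stratum L: (400/2900)²·197.7²/11 = 67.5997
V_st = 131.353
V_srs = s²/n = 36314.3/331 = 109.711
Relative efficiency = V_srs / V_st = 109.711/131.353 = 0.8352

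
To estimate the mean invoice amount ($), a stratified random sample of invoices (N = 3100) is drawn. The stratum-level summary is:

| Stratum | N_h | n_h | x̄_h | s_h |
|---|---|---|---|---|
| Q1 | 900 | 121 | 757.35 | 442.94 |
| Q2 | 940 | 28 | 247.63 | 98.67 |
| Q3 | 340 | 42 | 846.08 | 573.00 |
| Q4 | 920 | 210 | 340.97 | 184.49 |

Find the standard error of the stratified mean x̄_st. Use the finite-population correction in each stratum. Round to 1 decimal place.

SE(x̄_st) ≈ 15.6

V̂(x̄_st) = Σ W_h² (1 − n_h/N_h) s_h²/n_h, with W_h = N_h/N and N = 3100:
  stratum Q1: (900/3100)²·(1 − 121/900)·442.94²/121 = 118.294
  stratum Q2: (940/3100)²·(1 − 28/940)·98.67²/28 = 31.0178
  stratum Q3: (340/3100)²·(1 − 42/340)·573.00²/42 = 82.4198
  stratum Q4: (920/3100)²·(1 − 210/920)·184.49²/210 = 11.0166
V̂(x̄_st) = 242.748
SE(x̄_st) = √242.748 = 15.5804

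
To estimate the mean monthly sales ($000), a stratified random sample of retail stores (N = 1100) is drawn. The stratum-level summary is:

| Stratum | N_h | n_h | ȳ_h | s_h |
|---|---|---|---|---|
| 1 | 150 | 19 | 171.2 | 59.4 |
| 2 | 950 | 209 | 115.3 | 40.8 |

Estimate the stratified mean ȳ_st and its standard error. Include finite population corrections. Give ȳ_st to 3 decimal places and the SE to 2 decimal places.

ȳ_st ≈ 122.923, SE ≈ 2.77

ȳ_st = Σ W_h ȳ_h = (150·171.2 + 950·115.3)/1100 = 122.92273
V̂(ȳ_st) = Σ W_h² (1 − n_h/N_h) s_h²/n_h, with W_h = N_h/N and N = 1100:
  stratum 1: (150/1100)²·(1 − 19/150)·59.4²/19 = 3.01576
  stratum 2: (950/1100)²·(1 − 209/950)·40.8²/209 = 4.63373
V̂(ȳ_st) = 7.64949
SE(ȳ_st) = √7.64949 = 2.76577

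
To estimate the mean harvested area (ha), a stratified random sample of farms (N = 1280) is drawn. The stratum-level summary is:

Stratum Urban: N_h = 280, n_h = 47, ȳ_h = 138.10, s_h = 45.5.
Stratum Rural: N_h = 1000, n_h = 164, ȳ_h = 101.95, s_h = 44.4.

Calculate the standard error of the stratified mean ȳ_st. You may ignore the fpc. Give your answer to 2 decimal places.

SE(ȳ_st) ≈ 3.07

V̂(ȳ_st) = Σ W_h² s_h²/n_h, with W_h = N_h/N and N = 1280:
  stratum Urban: (280/1280)²·45.5²/47 = 2.10776
  stratum Rural: (1000/1280)²·44.4²/164 = 7.33672
V̂(ȳ_st) = 9.44448
SE(ȳ_st) = √9.44448 = 3.07319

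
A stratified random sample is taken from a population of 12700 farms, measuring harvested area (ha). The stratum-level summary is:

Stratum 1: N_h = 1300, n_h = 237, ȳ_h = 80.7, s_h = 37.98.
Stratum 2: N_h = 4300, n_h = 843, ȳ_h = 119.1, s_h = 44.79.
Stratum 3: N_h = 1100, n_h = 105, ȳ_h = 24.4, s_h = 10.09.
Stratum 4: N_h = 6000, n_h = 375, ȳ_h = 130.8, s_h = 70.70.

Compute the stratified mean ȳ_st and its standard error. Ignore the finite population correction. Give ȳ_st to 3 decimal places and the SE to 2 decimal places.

ȳ_st = Σ W_h ȳ_h = (1300·80.7 + 4300·119.1 + 1100·24.4 + 6000·130.8)/12700 = 112.49449
V̂(ȳ_st) = Σ W_h² s_h²/n_h, with W_h = N_h/N and N = 12700:
  stratum 1: (1300/12700)²·37.98²/237 = 0.0637736
  stratum 2: (4300/12700)²·44.79²/843 = 0.272812
  stratum 3: (1100/12700)²·10.09²/105 = 0.00727396
  stratum 4: (6000/12700)²·70.70²/375 = 2.97511
V̂(ȳ_st) = 3.31897
SE(ȳ_st) = √3.31897 = 1.8218

ȳ_st ≈ 112.494, SE ≈ 1.82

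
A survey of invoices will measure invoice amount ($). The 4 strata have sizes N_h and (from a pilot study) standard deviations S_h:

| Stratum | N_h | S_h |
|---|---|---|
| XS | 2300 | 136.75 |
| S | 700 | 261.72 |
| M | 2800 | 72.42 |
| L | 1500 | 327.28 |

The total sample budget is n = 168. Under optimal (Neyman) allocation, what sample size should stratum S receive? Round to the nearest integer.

26

Neyman allocation: n_h = n · N_h S_h / Σ N_i S_i, with n = 168.
  stratum XS: N_h·S_h = 2300·136.75 = 314525.00
  stratum S: N_h·S_h = 700·261.72 = 183204.00
  stratum M: N_h·S_h = 2800·72.42 = 202776.00
  stratum L: N_h·S_h = 1500·327.28 = 490920.00
Σ N_h S_h = 1191425.00
n for stratum S = 168·183204.00/1191425.00 = 25.833 → 26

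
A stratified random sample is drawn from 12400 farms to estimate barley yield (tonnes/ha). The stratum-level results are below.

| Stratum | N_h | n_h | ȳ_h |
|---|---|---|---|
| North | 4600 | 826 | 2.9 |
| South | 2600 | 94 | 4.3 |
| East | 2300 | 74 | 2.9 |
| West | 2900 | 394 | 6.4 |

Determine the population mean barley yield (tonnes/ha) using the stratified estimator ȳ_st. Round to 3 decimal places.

ȳ_st ≈ 4.012

N = Σ N_h = 12400. Stratum weights W_h = N_h/N.
ȳ_st = (4600·2.9 + 2600·4.3 + 2300·2.9 + 2900·6.4) / 12400 = 4.01210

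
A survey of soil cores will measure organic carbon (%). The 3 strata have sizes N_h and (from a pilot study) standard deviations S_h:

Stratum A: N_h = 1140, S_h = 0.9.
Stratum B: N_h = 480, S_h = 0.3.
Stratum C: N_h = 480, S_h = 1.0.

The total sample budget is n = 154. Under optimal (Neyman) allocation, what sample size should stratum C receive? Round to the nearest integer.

Neyman allocation: n_h = n · N_h S_h / Σ N_i S_i, with n = 154.
  stratum A: N_h·S_h = 1140·0.9 = 1026.00
  stratum B: N_h·S_h = 480·0.3 = 144.00
  stratum C: N_h·S_h = 480·1.0 = 480.00
Σ N_h S_h = 1650.00
n for stratum C = 154·480.00/1650.00 = 44.800 → 45

45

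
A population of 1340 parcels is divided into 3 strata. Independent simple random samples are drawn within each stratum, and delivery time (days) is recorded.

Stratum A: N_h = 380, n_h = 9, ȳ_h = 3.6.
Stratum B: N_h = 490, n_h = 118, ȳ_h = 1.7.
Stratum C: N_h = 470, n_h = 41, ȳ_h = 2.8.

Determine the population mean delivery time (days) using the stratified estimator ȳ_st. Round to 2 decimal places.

N = Σ N_h = 1340. Stratum weights W_h = N_h/N.
ȳ_st = (380·3.6 + 490·1.7 + 470·2.8) / 1340 = 2.6246

ȳ_st ≈ 2.62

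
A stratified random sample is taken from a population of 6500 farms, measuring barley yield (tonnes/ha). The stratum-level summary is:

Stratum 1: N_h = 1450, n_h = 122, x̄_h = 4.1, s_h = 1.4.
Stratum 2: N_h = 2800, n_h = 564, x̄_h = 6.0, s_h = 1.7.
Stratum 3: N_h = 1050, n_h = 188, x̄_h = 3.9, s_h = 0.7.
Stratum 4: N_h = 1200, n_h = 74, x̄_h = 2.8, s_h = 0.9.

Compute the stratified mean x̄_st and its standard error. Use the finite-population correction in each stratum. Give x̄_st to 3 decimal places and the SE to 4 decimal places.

x̄_st ≈ 4.646, SE ≈ 0.0436

x̄_st = Σ W_h x̄_h = (1450·4.1 + 2800·6.0 + 1050·3.9 + 1200·2.8)/6500 = 4.64615
V̂(x̄_st) = Σ W_h² (1 − n_h/N_h) s_h²/n_h, with W_h = N_h/N and N = 6500:
  stratum 1: (1450/6500)²·(1 − 122/1450)·1.4²/122 = 0.00073221
  stratum 2: (2800/6500)²·(1 − 564/2800)·1.7²/564 = 0.000759315
  stratum 3: (1050/6500)²·(1 − 188/1050)·0.7²/188 = 5.58352e-05
  stratum 4: (1200/6500)²·(1 − 74/1200)·0.9²/74 = 0.000350063
V̂(x̄_st) = 0.00189742
SE(x̄_st) = √0.00189742 = 0.0435594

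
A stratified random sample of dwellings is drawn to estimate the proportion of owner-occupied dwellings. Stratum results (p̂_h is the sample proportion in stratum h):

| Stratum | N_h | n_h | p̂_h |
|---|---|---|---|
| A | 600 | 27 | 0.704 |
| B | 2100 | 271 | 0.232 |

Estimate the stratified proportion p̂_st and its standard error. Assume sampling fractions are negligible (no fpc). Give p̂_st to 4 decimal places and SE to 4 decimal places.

N = 2700; stratum weights W_h = N_h/N.
p̂_st = Σ W_h p̂_h = (600·0.704 + 2100·0.232)/2700 = 0.33689
V̂(p̂_st) = Σ W_h² p̂_h(1−p̂_h)/(n_h−1):
  stratum A: (600/2700)²·0.704·0.296/26 = 0.000395791
  stratum B: (2100/2700)²·0.232·0.768/270 = 0.000399205
V̂(p̂_st) = 0.000794997; SE = √V̂ = 0.0281957

p̂_st ≈ 0.3369, SE ≈ 0.0282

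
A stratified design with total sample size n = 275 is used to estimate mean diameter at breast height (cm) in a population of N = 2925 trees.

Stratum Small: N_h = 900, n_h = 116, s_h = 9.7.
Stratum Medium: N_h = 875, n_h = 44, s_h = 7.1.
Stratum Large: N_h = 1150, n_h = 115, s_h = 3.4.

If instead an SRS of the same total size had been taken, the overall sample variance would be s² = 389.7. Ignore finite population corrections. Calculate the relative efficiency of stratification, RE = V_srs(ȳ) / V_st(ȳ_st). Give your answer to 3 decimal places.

V̂(ȳ_st) = Σ W_h² s_h²/n_h, with W_h = N_h/N and N = 2925:
  stratum Small: (900/2925)²·9.7²/116 = 0.0767925
  stratum Medium: (875/2925)²·7.1²/44 = 0.102525
  stratum Large: (1150/2925)²·3.4²/115 = 0.0155383
V_st = 0.194855
V_srs = s²/n = 389.7/275 = 1.41709
Relative efficiency = V_srs / V_st = 1.41709/0.194855 = 7.2725

RE ≈ 7.273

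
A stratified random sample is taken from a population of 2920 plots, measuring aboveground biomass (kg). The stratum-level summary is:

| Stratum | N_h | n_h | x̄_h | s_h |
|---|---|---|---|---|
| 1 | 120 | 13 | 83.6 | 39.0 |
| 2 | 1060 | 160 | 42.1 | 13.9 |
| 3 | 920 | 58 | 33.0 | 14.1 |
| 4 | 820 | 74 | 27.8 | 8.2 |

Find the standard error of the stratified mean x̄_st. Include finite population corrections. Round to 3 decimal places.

SE(x̄_st) ≈ 0.834

V̂(x̄_st) = Σ W_h² (1 − n_h/N_h) s_h²/n_h, with W_h = N_h/N and N = 2920:
  stratum 1: (120/2920)²·(1 − 13/120)·39.0²/13 = 0.176192
  stratum 2: (1060/2920)²·(1 − 160/1060)·13.9²/160 = 0.135111
  stratum 3: (920/2920)²·(1 − 58/920)·14.1²/58 = 0.318816
  stratum 4: (820/2920)²·(1 − 74/820)·8.2²/74 = 0.0651903
V̂(x̄_st) = 0.695309
SE(x̄_st) = √0.695309 = 0.833852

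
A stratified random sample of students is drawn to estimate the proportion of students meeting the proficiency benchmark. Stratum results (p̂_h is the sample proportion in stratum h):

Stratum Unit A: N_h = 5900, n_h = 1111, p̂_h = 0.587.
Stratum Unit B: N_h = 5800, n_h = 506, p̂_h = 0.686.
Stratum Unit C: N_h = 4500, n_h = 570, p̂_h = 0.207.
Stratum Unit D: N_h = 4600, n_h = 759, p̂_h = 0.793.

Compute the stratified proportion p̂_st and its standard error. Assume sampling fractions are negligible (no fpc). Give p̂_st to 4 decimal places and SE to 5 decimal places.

N = 20800; stratum weights W_h = N_h/N.
p̂_st = Σ W_h p̂_h = (5900·0.587 + 5800·0.686 + 4500·0.207 + 4600·0.793)/20800 = 0.57795
V̂(p̂_st) = Σ W_h² p̂_h(1−p̂_h)/(n_h−1):
  stratum Unit A: (5900/20800)²·0.587·0.413/1110 = 1.75729e-05
  stratum Unit B: (5800/20800)²·0.686·0.314/505 = 3.31659e-05
  stratum Unit C: (4500/20800)²·0.207·0.793/569 = 1.3503e-05
  stratum Unit D: (4600/20800)²·0.793·0.207/758 = 1.05916e-05
V̂(p̂_st) = 7.48334e-05; SE = √V̂ = 0.00865063

p̂_st ≈ 0.5780, SE ≈ 0.00865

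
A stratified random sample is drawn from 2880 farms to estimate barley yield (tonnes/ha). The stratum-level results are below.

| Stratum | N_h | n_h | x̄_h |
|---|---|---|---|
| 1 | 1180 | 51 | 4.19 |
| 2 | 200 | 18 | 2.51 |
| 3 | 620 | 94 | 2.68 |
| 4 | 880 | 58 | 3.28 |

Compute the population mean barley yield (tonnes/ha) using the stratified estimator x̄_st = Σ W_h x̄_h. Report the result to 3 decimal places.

x̄_st ≈ 3.470

N = Σ N_h = 2880. Stratum weights W_h = N_h/N.
x̄_st = (1180·4.19 + 200·2.51 + 620·2.68 + 880·3.28) / 2880 = 3.47021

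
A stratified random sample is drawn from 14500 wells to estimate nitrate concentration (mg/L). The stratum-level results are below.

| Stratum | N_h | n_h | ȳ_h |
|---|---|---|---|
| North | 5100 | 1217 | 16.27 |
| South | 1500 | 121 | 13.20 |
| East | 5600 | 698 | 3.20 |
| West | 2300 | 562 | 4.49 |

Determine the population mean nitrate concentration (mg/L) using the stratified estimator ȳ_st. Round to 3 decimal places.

N = Σ N_h = 14500. Stratum weights W_h = N_h/N.
ȳ_st = (5100·16.27 + 1500·13.20 + 5600·3.20 + 2300·4.49) / 14500 = 9.03614

ȳ_st ≈ 9.036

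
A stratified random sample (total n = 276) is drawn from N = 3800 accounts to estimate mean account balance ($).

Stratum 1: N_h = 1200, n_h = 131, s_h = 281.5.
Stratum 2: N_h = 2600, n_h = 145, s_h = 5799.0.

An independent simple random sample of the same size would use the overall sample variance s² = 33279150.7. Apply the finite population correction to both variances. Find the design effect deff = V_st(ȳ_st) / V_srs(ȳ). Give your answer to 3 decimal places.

deff ≈ 0.917

V̂(ȳ_st) = Σ W_h² (1 − n_h/N_h) s_h²/n_h, with W_h = N_h/N and N = 3800:
  stratum 1: (1200/3800)²·(1 − 131/1200)·281.5²/131 = 53.7375
  stratum 2: (2600/3800)²·(1 − 145/2600)·5799.0²/145 = 102517
V_st = 102571
V_srs = (1 − 276/3800)·33279150.7/276 = 111819
deff = V_st / V_srs = 102571/111819 = 0.9173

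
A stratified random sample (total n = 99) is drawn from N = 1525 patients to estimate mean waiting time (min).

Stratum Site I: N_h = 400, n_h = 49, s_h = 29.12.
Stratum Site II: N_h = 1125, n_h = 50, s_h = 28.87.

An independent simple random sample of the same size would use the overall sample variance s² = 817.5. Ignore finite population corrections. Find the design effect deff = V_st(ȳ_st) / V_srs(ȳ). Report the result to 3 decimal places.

V̂(ȳ_st) = Σ W_h² s_h²/n_h, with W_h = N_h/N and N = 1525:
  stratum Site I: (400/1525)²·29.12²/49 = 1.1906
  stratum Site II: (1125/1525)²·28.87²/50 = 9.07171
V_st = 10.2623
V_srs = s²/n = 817.5/99 = 8.25758
deff = V_st / V_srs = 10.2623/8.25758 = 1.2428

deff ≈ 1.243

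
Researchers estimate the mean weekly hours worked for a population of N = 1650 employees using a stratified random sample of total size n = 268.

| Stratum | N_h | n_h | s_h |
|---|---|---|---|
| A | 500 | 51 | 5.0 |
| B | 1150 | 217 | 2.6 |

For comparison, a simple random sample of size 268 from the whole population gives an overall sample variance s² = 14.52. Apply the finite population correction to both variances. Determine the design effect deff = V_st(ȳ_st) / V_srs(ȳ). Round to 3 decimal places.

deff ≈ 1.161

V̂(ȳ_st) = Σ W_h² (1 − n_h/N_h) s_h²/n_h, with W_h = N_h/N and N = 1650:
  stratum A: (500/1650)²·(1 − 51/500)·5.0²/51 = 0.040422
  stratum B: (1150/1650)²·(1 − 217/1150)·2.6²/217 = 0.0122772
V_st = 0.0526992
V_srs = (1 − 268/1650)·14.52/268 = 0.0453791
deff = V_st / V_srs = 0.0526992/0.0453791 = 1.1613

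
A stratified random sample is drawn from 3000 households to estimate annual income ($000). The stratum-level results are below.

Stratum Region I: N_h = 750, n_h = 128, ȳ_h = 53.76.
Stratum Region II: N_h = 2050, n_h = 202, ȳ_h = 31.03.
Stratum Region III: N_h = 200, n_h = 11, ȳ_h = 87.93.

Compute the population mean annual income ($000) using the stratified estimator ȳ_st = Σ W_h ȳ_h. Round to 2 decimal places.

ȳ_st ≈ 40.51

N = Σ N_h = 3000. Stratum weights W_h = N_h/N.
ȳ_st = (750·53.76 + 2050·31.03 + 200·87.93) / 3000 = 40.5058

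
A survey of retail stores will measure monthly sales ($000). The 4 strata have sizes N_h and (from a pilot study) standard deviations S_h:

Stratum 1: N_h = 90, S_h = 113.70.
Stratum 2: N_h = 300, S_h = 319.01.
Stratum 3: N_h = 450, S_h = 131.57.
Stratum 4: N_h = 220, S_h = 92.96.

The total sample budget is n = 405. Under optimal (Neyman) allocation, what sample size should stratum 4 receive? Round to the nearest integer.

45

Neyman allocation: n_h = n · N_h S_h / Σ N_i S_i, with n = 405.
  stratum 1: N_h·S_h = 90·113.70 = 10233.00
  stratum 2: N_h·S_h = 300·319.01 = 95703.00
  stratum 3: N_h·S_h = 450·131.57 = 59206.50
  stratum 4: N_h·S_h = 220·92.96 = 20451.20
Σ N_h S_h = 185593.70
n for stratum 4 = 405·20451.20/185593.70 = 44.628 → 45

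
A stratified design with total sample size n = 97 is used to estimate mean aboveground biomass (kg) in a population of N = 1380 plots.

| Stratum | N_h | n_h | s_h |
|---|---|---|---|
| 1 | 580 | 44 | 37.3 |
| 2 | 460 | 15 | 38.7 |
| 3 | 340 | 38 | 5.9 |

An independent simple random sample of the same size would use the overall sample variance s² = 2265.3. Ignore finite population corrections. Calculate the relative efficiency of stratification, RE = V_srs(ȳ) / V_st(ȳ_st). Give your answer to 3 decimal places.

V̂(ȳ_st) = Σ W_h² s_h²/n_h, with W_h = N_h/N and N = 1380:
  stratum 1: (580/1380)²·37.3²/44 = 5.58551
  stratum 2: (460/1380)²·38.7²/15 = 11.094
  stratum 3: (340/1380)²·5.9²/38 = 0.0556058
V_st = 16.7351
V_srs = s²/n = 2265.3/97 = 23.3536
Relative efficiency = V_srs / V_st = 23.3536/16.7351 = 1.3955

RE ≈ 1.395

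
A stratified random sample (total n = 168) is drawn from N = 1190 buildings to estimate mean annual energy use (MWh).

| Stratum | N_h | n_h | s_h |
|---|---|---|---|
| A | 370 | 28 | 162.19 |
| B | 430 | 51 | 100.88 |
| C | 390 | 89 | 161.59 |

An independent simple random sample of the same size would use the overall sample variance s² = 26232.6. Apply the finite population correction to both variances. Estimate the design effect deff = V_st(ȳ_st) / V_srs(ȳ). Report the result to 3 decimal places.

V̂(ȳ_st) = Σ W_h² (1 − n_h/N_h) s_h²/n_h, with W_h = N_h/N and N = 1190:
  stratum A: (370/1190)²·(1 − 28/370)·162.19²/28 = 83.9506
  stratum B: (430/1190)²·(1 − 51/430)·100.88²/51 = 22.9643
  stratum C: (390/1190)²·(1 − 89/390)·161.59²/89 = 24.3207
V_st = 131.236
V_srs = (1 − 168/1190)·26232.6/168 = 134.102
deff = V_st / V_srs = 131.236/134.102 = 0.9786

deff ≈ 0.979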